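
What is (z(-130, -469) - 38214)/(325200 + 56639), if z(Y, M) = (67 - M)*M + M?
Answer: -290067/381839 ≈ -0.75966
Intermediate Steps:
z(Y, M) = M + M*(67 - M) (z(Y, M) = M*(67 - M) + M = M + M*(67 - M))
(z(-130, -469) - 38214)/(325200 + 56639) = (-469*(68 - 1*(-469)) - 38214)/(325200 + 56639) = (-469*(68 + 469) - 38214)/381839 = (-469*537 - 38214)*(1/381839) = (-251853 - 38214)*(1/381839) = -290067*1/381839 = -290067/381839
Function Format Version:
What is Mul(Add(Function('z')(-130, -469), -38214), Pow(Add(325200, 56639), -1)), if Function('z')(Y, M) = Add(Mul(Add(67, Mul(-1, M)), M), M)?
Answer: Rational(-290067, 381839) ≈ -0.75966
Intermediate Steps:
Function('z')(Y, M) = Add(M, Mul(M, Add(67, Mul(-1, M)))) (Function('z')(Y, M) = Add(Mul(M, Add(67, Mul(-1, M))), M) = Add(M, Mul(M, Add(67, Mul(-1, M)))))
Mul(Add(Function('z')(-130, -469), -38214), Pow(Add(325200, 56639), -1)) = Mul(Add(Mul(-469, Add(68, Mul(-1, -469))), -38214), Pow(Add(325200, 56639), -1)) = Mul(Add(Mul(-469, Add(68, 469)), -38214), Pow(381839, -1)) = Mul(Add(Mul(-469, 537), -38214), Rational(1, 381839)) = Mul(Add(-251853, -38214), Rational(1, 381839)) = Mul(-290067, Rational(1, 381839)) = Rational(-290067, 381839)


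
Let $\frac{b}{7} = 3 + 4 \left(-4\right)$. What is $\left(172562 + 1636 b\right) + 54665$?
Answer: $78351$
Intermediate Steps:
$b = -91$ ($b = 7 \left(3 + 4 \left(-4\right)\right) = 7 \left(3 - 16\right) = 7 \left(-13\right) = -91$)
$\left(172562 + 1636 b\right) + 54665 = \left(172562 + 1636 \left(-91\right)\right) + 54665 = \left(172562 - 148876\right) + 54665 = 23686 + 54665 = 78351$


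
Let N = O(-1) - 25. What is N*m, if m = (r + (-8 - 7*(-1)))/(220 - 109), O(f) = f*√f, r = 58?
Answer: -475/37 - 19*I/37 ≈ -12.838 - 0.51351*I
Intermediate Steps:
O(f) = f^(3/2)
m = 19/37 (m = (58 + (-8 - 7*(-1)))/(220 - 109) = (58 + (-8 + 7))/111 = (58 - 1)*(1/111) = 57*(1/111) = 19/37 ≈ 0.51351)
N = -25 - I (N = (-1)^(3/2) - 25 = -I - 25 = -25 - I ≈ -25.0 - 1.0*I)
N*m = (-25 - I)*(19/37) = -475/37 - 19*I/37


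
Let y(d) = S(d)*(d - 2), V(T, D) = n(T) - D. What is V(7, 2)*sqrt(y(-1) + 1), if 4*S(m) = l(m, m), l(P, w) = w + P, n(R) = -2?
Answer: -2*sqrt(10) ≈ -6.3246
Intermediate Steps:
l(P, w) = P + w
S(m) = m/2 (S(m) = (m + m)/4 = (2*m)/4 = m/2)
V(T, D) = -2 - D
y(d) = d*(-2 + d)/2 (y(d) = (d/2)*(d - 2) = (d/2)*(-2 + d) = d*(-2 + d)/2)
V(7, 2)*sqrt(y(-1) + 1) = (-2 - 1*2)*sqrt((1/2)*(-1)*(-2 - 1) + 1) = (-2 - 2)*sqrt((1/2)*(-1)*(-3) + 1) = -4*sqrt(3/2 + 1) = -2*sqrt(10)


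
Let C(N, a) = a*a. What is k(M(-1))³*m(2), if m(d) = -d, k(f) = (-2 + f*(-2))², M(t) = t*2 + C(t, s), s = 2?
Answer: -93312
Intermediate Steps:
C(N, a) = a²
M(t) = 4 + 2*t (M(t) = t*2 + 2² = 2*t + 4 = 4 + 2*t)
k(f) = (-2 - 2*f)²
k(M(-1))³*m(2) = (4*(1 + (4 + 2*(-1)))²)³*(-1*2) = (4*(1 + (4 - 2))²)³*(-2) = (4*(1 + 2)²)³*(-2) = (4*3²)³*(-2) = (4*9)³*(-2) = 36³*(-2) = 46656*(-2) = -93312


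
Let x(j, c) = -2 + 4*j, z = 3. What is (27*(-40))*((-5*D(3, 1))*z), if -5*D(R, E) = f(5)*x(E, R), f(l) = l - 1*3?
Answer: -12960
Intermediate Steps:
f(l) = -3 + l (f(l) = l - 3 = -3 + l)
D(R, E) = 4/5 - 8*E/5 (D(R, E) = -(-3 + 5)*(-2 + 4*E)/5 = -2*(-2 + 4*E)/5 = -(-4 + 8*E)/5 = 4/5 - 8*E/5)
(27*(-40))*((-5*D(3, 1))*z) = (27*(-40))*(-5*(4/5 - 8/5*1)*3) = -1080*(-5*(4/5 - 8/5))*3 = -1080*(-5*(-4/5))*3 = -4320*3 = -1080*12 = -12960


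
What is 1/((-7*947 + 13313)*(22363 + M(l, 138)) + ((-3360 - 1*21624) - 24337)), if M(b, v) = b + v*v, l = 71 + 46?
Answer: 1/277497095 ≈ 3.6036e-9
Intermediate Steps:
l = 117
M(b, v) = b + v**2
1/((-7*947 + 13313)*(22363 + M(l, 138)) + ((-3360 - 1*21624) - 24337)) = 1/((-7*947 + 13313)*(22363 + (117 + 138**2)) + ((-3360 - 1*21624) - 24337)) = 1/((-6629 + 13313)*(22363 + (117 + 19044)) + ((-3360 - 21624) - 24337)) = 1/(6684*(22363 + 19161) + (-24984 - 24337)) = 1/(6684*41524 - 49321) = 1/(277546416 - 49321) = 1/277497095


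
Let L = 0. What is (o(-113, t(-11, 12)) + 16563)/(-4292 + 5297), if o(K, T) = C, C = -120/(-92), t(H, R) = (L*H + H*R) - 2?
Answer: 126993/7705 ≈ 16.482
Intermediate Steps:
t(H, R) = -2 + H*R (t(H, R) = (0*H + H*R) - 2 = (0 + H*R) - 2 = H*R - 2 = -2 + H*R)
C = 30/23 (C = -120*(-1/92) = 30/23 ≈ 1.3043)
o(K, T) = 30/23
(o(-113, t(-11, 12)) + 16563)/(-4292 + 5297) = (30/23 + 16563)/(-4292 + 5297) = (380979/23)/1005 = (380979/23)*(1/1005) = 126993/7705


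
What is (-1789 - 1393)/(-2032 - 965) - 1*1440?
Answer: -116554/81 ≈ -1438.9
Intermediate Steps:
(-1789 - 1393)/(-2032 - 965) - 1*1440 = -3182/(-2997) - 1440 = -3182*(-1/2997) - 1440 = 86/81 - 1440 = -116554/81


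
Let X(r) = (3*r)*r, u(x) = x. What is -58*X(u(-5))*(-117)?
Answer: 508950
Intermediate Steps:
X(r) = 3*r²
-58*X(u(-5))*(-117) = -174*(-5)²*(-117) = -174*25*(-117) = -58*75*(-117) = -4350*(-117) = 508950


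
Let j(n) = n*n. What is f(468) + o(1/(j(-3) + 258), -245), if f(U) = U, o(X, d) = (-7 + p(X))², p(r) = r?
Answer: 36852676/71289 ≈ 516.95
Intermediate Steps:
j(n) = n²
o(X, d) = (-7 + X)²
f(468) + o(1/(j(-3) + 258), -245) = 468 + (-7 + 1/((-3)² + 258))² = 468 + (-7 + 1/(9 + 258))² = 468 + (-7 + 1/267)² = 468 + (-1868/267)² = 468 + 3489424/71289 = 36852676/71289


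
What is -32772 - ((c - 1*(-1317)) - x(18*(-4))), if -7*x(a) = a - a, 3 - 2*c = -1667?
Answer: -34924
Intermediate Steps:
c = 835 (c = 3/2 - ½*(-1667) = 3/2 + 1667/2 = 835)
x(a) = 0 (x(a) = -(a - a)/7 = -⅐*0 = 0)
-32772 - ((c - 1*(-1317)) - x(18*(-4))) = -32772 - ((835 - 1*(-1317)) - 1*0) = -32772 - ((835 + 1317) + 0) = -32772 - (2152 + 0) = -32772 - 1*2152 = -32772 - 2152 = -34924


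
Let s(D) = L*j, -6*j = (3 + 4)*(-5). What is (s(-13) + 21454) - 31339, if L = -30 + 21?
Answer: -19875/2 ≈ -9937.5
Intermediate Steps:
j = 35/6 (j = -(3 + 4)*(-5)/6 = -7*(-5)/6 = -⅙*(-35) = 35/6 ≈ 5.8333)
L = -9
s(D) = -105/2 (s(D) = -9*35/6 = -105/2)
(s(-13) + 21454) - 31339 = (-105/2 + 21454) - 31339 = 42803/2 - 31339 = -19875/2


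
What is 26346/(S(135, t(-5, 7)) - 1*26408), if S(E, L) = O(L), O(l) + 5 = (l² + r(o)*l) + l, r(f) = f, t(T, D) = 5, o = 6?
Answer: -26346/26353 ≈ -0.99973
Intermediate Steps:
O(l) = -5 + l² + 7*l (O(l) = -5 + ((l² + 6*l) + l) = -5 + (l² + 7*l) = -5 + l² + 7*l)
S(E, L) = -5 + L² + 7*L
26346/(S(135, t(-5, 7)) - 1*26408) = 26346/((-5 + 5² + 7*5) - 1*26408) = 26346/((-5 + 25 + 35) - 26408) = 26346/(55 - 26408) = 26346/(-26353) = 26346*(-1/26353) = -26346/26353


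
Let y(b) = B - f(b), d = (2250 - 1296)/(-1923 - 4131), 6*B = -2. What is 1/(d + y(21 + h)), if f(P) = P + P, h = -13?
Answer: -3027/49918 ≈ -0.060639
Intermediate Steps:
B = -⅓ (B = (⅙)*(-2) = -⅓ ≈ -0.33333)
f(P) = 2*P
d = -159/1009 (d = 954/(-6054) = 954*(-1/6054) = -159/1009 ≈ -0.15758)
y(b) = -⅓ - 2*b
1/(d + y(21 + h)) = 1/(-159/1009 + (-⅓ - 2*(21 - 13))) = 1/(-159/1009 + (-⅓ - 2*8)) = 1/(-159/1009 + (-⅓ - 16)) = 1/(-159/1009 - 49/3) = 1/(-49918/3027) = -3027/49918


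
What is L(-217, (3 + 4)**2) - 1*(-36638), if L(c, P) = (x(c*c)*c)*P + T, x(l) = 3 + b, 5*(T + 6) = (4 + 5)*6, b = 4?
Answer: -188941/5 ≈ -37788.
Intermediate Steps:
T = 24/5 (T = -6 + ((4 + 5)*6)/5 = -6 + (9*6)/5 = -6 + (1/5)*54 = -6 + 54/5 = 24/5 ≈ 4.8000)
x(l) = 7 (x(l) = 3 + 4 = 7)
L(c, P) = 24/5 + 7*P*c (L(c, P) = (7*c)*P + 24/5 = 7*P*c + 24/5 = 24/5 + 7*P*c)
L(-217, (3 + 4)**2) - 1*(-36638) = (24/5 + 7*(3 + 4)**2*(-217)) - 1*(-36638) = (24/5 + 7*7**2*(-217)) + 36638 = (24/5 + 7*49*(-217)) + 36638 = (24/5 - 74431) + 36638 = -372131/5 + 36638 = -188941/5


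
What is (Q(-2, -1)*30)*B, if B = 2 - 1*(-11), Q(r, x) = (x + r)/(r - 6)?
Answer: 585/4 ≈ 146.25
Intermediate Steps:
Q(r, x) = (r + x)/(-6 + r)
B = 13 (B = 2 + 11 = 13)
(Q(-2, -1)*30)*B = (((-2 - 1)/(-6 - 2))*30)*13 = ((-3/(-8))*30)*13 = (-⅛*(-3)*30)*13 = ((3/8)*30)*13 = (45/4)*13 = 585/4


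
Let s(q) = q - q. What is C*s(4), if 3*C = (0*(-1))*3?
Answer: 0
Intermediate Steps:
s(q) = 0
C = 0 (C = ((0*(-1))*3)/3 = (0*3)/3 = (1/3)*0 = 0)
C*s(4) = 0*0 = 0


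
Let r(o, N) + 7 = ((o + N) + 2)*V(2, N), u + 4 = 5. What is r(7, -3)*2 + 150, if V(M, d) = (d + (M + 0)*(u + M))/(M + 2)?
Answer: 145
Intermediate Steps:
u = 1 (u = -4 + 5 = 1)
V(M, d) = (d + M*(1 + M))/(2 + M) (V(M, d) = (d + (M + 0)*(1 + M))/(M + 2) = (d + M*(1 + M))/(2 + M))
r(o, N) = -7 + (3/2 + N/4)*(2 + N + o) (r(o, N) = -7 + ((o + N) + 2)*((2 + N + 2²)/(2 + 2)) = -7 + ((N + o) + 2)*((2 + N + 4)/4) = -7 + (2 + N + o)*((6 + N)/4) = -7 + (2 + N + o)*(3/2 + N/4) = -7 + (3/2 + N/4)*(2 + N + o))
r(7, -3)*2 + 150 = (-4 + (½)*(-3) + (¼)*(-3)*(6 - 3) + (¼)*7*(6 - 3))*2 + 150 = (-4 - 3/2 + (¼)*(-3)*3 + (¼)*7*3)*2 + 150 = (-4 - 3/2 - 9/4 + 21/4)*2 + 150 = -5/2*2 + 150 = -5 + 150 = 145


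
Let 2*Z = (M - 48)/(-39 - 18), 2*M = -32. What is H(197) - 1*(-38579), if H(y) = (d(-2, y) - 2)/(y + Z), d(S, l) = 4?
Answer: 434438233/11261 ≈ 38579.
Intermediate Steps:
M = -16 (M = (½)*(-32) = -16)
Z = 32/57 (Z = ((-16 - 48)/(-39 - 18))/2 = (-64/(-57))/2 = (-64*(-1/57))/2 = (½)*(64/57) = 32/57 ≈ 0.56140)
H(y) = 2/(32/57 + y) (H(y) = (4 - 2)/(y + 32/57) = 2/(32/57 + y))
H(197) - 1*(-38579) = 114/(32 + 57*197) - 1*(-38579) = 114/(32 + 11229) + 38579 = 114/11261 + 38579 = 434438233/11261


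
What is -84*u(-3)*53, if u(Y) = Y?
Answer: 13356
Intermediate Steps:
-84*u(-3)*53 = -84*(-3)*53 = 252*53 = 13356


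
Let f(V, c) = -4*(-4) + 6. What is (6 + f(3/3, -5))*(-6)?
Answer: -168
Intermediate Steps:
f(V, c) = 22 (f(V, c) = 16 + 6 = 22)
(6 + f(3/3, -5))*(-6) = (6 + 22)*(-6) = 28*(-6) = -168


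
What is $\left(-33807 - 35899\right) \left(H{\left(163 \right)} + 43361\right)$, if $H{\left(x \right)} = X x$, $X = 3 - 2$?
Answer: $-3033883944$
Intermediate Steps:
$X = 1$ ($X = 3 - 2 = 1$)
$H{\left(x \right)} = x$ ($H{\left(x \right)} = 1 x = x$)
$\left(-33807 - 35899\right) \left(H{\left(163 \right)} + 43361\right) = \left(-33807 - 35899\right) \left(163 + 43361\right) = \left(-69706\right) 43524 = -3033883944$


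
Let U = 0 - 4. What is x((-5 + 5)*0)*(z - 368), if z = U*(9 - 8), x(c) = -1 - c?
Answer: 372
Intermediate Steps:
U = -4
z = -4 (z = -4*(9 - 8) = -4*1 = -4)
x((-5 + 5)*0)*(z - 368) = (-1 - (-5 + 5)*0)*(-4 - 368) = (-1 - 0*0)*(-372) = (-1 - 1*0)*(-372) = (-1 + 0)*(-372) = -1*(-372) = 372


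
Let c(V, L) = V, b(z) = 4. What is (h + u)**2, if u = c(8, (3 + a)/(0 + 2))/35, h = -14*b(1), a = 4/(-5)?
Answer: 3810304/1225 ≈ 3110.5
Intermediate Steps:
a = -4/5 (a = 4*(-1/5) = -4/5 ≈ -0.80000)
h = -56 (h = -14*4 = -56)
u = 8/35 ≈ 0.22857
(h + u)**2 = (-56 + 8/35)**2 = (-1952/35)**2 = 3810304/1225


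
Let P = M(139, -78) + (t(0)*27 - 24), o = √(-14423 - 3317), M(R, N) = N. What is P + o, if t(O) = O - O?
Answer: -102 + 2*I*√4435 ≈ -102.0 + 133.19*I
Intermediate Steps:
t(O) = 0
o = 2*I*√4435 (o = √(-17740) = 2*I*√4435 ≈ 133.19*I)
P = -102 (P = -78 + (0*27 - 24) = -78 + (0 - 24) = -78 - 24 = -102)
P + o = -102 + 2*I*√4435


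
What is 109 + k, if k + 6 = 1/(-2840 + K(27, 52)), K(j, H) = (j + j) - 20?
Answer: 289017/2806 ≈ 103.00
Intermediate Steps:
K(j, H) = -20 + 2*j (K(j, H) = 2*j - 20 = -20 + 2*j)
k = -16837/2806 (k = -6 + 1/(-2840 + (-20 + 2*27)) = -6 + 1/(-2840 + (-20 + 54)) = -6 + 1/(-2840 + 34) = -6 + 1/(-2806) = -6 - 1/2806 = -16837/2806 ≈ -6.0004)
109 + k = 109 - 16837/2806 = 289017/2806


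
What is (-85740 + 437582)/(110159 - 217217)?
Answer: -175921/53529 ≈ -3.2865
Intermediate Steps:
(-85740 + 437582)/(110159 - 217217) = 351842/(-107058) = 351842*(-1/107058) = -175921/53529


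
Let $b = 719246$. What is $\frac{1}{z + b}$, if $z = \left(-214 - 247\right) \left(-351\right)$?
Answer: $\frac{1}{881057} \approx 1.135 \cdot 10^{-6}$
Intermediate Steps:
$z = 161811$ ($z = \left(-461\right) \left(-351\right) = 161811$)
$\frac{1}{z + b} = \frac{1}{161811 + 719246} = \frac{1}{881057}$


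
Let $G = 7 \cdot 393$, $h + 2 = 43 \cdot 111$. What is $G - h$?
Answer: $-2020$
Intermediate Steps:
$h = 4771$ ($h = -2 + 43 \cdot 111 = -2 + 4773 = 4771$)
$G = 2751$
$G - h = 2751 - 4771 = -2020$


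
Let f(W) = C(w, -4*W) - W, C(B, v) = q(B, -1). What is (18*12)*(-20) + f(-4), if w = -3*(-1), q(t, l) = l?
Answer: -4317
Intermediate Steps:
w = 3
C(B, v) = -1
f(W) = -1 - W
(18*12)*(-20) + f(-4) = (18*12)*(-20) + (-1 - 1*(-4)) = 216*(-20) + (-1 + 4) = -4320 + 3 = -4317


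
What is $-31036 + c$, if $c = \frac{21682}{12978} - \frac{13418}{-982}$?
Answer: $- \frac{98834910932}{3186099} \approx -31021.0$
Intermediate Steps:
$c = \frac{48857632}{3186099}$ ($c = 21682 \cdot \frac{1}{12978} - - \frac{6709}{491} = \frac{10841}{6489} + \frac{6709}{491} = \frac{48857632}{3186099} \approx 15.335$)
$-31036 + c = -31036 + \frac{48857632}{3186099} = - \frac{98834910932}{3186099}$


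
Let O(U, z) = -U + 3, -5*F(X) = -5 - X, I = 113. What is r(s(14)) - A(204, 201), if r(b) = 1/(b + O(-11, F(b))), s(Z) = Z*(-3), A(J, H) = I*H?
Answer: -635965/28 ≈ -22713.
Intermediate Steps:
F(X) = 1 + X/5 (F(X) = -(-5 - X)/5 = 1 + X/5)
A(J, H) = 113*H
s(Z) = -3*Z
O(U, z) = 3 - U
r(b) = 1/(14 + b) (r(b) = 1/(b + (3 - 1*(-11))) = 1/(b + (3 + 11)) = 1/(b + 14) = 1/(14 + b))
r(s(14)) - A(204, 201) = 1/(14 - 3*14) - 113*201 = 1/(14 - 42) - 1*22713 = 1/(-28) - 22713 = -1/28 - 22713 = -635965/28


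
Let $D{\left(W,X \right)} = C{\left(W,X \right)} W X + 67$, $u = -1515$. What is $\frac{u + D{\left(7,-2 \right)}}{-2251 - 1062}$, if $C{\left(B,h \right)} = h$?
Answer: $\frac{1420}{3313} \approx 0.42861$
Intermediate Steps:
$D{\left(W,X \right)} = 67 + W X^{2}$ ($D{\left(W,X \right)} = X W X + 67 = W X X + 67 = W X^{2} + 67 = 67 + W X^{2}$)
$\frac{u + D{\left(7,-2 \right)}}{-2251 - 1062} = \frac{-1515 + \left(67 + 7 \left(-2\right)^{2}\right)}{-2251 - 1062} = \frac{-1515 + \left(67 + 7 \cdot 4\right)}{-3313} = \left(-1515 + \left(67 + 28\right)\right) \left(- \frac{1}{3313}\right) = \left(-1515 + 95\right) \left(- \frac{1}{3313}\right) = \left(-1420\right) \left(- \frac{1}{3313}\right) = \frac{1420}{3313}$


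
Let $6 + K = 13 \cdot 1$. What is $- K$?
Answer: $-7$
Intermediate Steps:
$K = 7$ ($K = -6 + 13 \cdot 1 = -6 + 13 = 7$)
$- K = \left(-1\right) 7 = -7$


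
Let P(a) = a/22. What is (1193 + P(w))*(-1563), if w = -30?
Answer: -20487804/11 ≈ -1.8625e+6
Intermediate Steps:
P(a) = a/22 (P(a) = a*(1/22) = a/22)
(1193 + P(w))*(-1563) = (1193 + (1/22)*(-30))*(-1563) = (1193 - 15/11)*(-1563) = (13108/11)*(-1563) = -20487804/11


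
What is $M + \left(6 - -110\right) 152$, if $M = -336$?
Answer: $17296$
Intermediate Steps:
$M + \left(6 - -110\right) 152 = -336 + \left(6 - -110\right) 152 = -336 + \left(6 + 110\right) 152 = -336 + 116 \cdot 152 = -336 + 17632 = 17296$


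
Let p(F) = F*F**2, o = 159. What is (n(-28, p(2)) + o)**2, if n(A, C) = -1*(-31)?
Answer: 36100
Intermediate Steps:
p(F) = F**3
n(A, C) = 31
(n(-28, p(2)) + o)**2 = (31 + 159)**2 = 190**2 = 36100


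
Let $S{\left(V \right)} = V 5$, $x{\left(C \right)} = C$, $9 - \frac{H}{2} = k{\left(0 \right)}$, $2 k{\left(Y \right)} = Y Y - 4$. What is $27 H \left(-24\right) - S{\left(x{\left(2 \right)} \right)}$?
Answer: $-14266$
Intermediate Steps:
$k{\left(Y \right)} = -2 + \frac{Y^{2}}{2}$ ($k{\left(Y \right)} = \frac{Y Y - 4}{2} = \frac{Y^{2} - 4}{2} = \frac{-4 + Y^{2}}{2} = -2 + \frac{Y^{2}}{2}$)
$H = 22$ ($H = 18 - 2 \left(-2 + \frac{0^{2}}{2}\right) = 18 - 2 \left(-2 + \frac{1}{2} \cdot 0\right) = 18 - 2 \left(-2 + 0\right) = 18 - -4 = 18 + 4 = 22$)
$S{\left(V \right)} = 5 V$
$27 H \left(-24\right) - S{\left(x{\left(2 \right)} \right)} = 27 \cdot 22 \left(-24\right) - 5 \cdot 2 = 594 \left(-24\right) - 10 = -14256 - 10 = -14266$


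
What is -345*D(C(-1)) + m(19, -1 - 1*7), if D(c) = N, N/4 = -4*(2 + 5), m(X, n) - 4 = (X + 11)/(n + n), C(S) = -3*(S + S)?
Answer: 309137/8 ≈ 38642.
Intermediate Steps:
C(S) = -6*S
m(X, n) = 4 + (11 + X)/(2*n) (m(X, n) = 4 + (X + 11)/(n + n) = 4 + (11 + X)/((2*n)) = 4 + (11 + X)*(1/(2*n)) = 4 + (11 + X)/(2*n))
N = -112 (N = 4*(-4*(2 + 5)) = 4*(-4*7) = 4*(-28) = -112)
D(c) = -112
-345*D(C(-1)) + m(19, -1 - 1*7) = -345*(-112) + (11 + 19 + 8*(-1 - 1*7))/(2*(-1 - 1*7)) = 38640 + (11 + 19 + 8*(-1 - 7))/(2*(-1 - 7)) = 38640 + (½)*(11 + 19 + 8*(-8))/(-8) = 38640 + (½)*(-⅛)*(11 + 19 - 64) = 38640 + (½)*(-⅛)*(-34) = 38640 + 17/8 = 309137/8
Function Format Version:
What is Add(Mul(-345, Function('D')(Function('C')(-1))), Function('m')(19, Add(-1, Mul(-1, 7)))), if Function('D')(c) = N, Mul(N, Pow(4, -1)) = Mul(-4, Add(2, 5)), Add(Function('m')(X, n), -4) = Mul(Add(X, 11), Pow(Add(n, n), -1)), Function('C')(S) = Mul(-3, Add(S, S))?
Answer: Rational(309137, 8) ≈ 38642.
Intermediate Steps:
Function('C')(S) = Mul(-6, S) (Function('C')(S) = Mul(-3, Mul(2, S)) = Mul(-6, S))
Function('m')(X, n) = Add(4, Mul(Rational(1, 2), Pow(n, -1), Add(11, X))) (Function('m')(X, n) = Add(4, Mul(Add(X, 11), Pow(Add(n, n), -1))) = Add(4, Mul(Add(11, X), Pow(Mul(2, n), -1))) = Add(4, Mul(Add(11, X), Mul(Rational(1, 2), Pow(n, -1)))) = Add(4, Mul(Rational(1, 2), Pow(n, -1), Add(11, X))))
N = -112 (N = Mul(4, Mul(-4, Add(2, 5))) = Mul(4, Mul(-4, 7)) = Mul(4, -28) = -112)
Function('D')(c) = -112
Add(Mul(-345, Function('D')(Function('C')(-1))), Function('m')(19, Add(-1, Mul(-1, 7)))) = Add(Mul(-345, -112), Mul(Rational(1, 2), Pow(Add(-1, Mul(-1, 7)), -1), Add(11, 19, Mul(8, Add(-1, Mul(-1, 7)))))) = Add(38640, Mul(Rational(1, 2), Pow(Add(-1, -7), -1), Add(11, 19, Mul(8, Add(-1, -7))))) = Add(38640, Mul(Rational(1, 2), Pow(-8, -1), Add(11, 19, Mul(8, -8)))) = Add(38640, Mul(Rational(1, 2), Rational(-1, 8), Add(11, 19, -64))) = Add(38640, Mul(Rational(1, 2), Rational(-1, 8), -34)) = Add(38640, Rational(17, 8)) = Rational(309137, 8)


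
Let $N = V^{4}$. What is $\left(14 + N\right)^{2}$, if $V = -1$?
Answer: $225$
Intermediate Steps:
$N = 1$ ($N = \left(-1\right)^{4} = 1$)
$\left(14 + N\right)^{2} = \left(14 + 1\right)^{2} = 15^{2} = 225$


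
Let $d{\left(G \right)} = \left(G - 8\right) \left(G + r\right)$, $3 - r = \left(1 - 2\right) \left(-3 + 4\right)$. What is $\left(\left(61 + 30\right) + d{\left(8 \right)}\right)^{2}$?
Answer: $8281$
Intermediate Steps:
$r = 4$ ($r = 3 - \left(1 - 2\right) \left(-3 + 4\right) = 3 - \left(-1\right) 1 = 3 - -1 = 3 + 1 = 4$)
$d{\left(G \right)} = \left(-8 + G\right) \left(4 + G\right)$ ($d{\left(G \right)} = \left(G - 8\right) \left(G + 4\right) = \left(-8 + G\right) \left(4 + G\right)$)
$\left(\left(61 + 30\right) + d{\left(8 \right)}\right)^{2} = \left(\left(61 + 30\right) - \left(64 - 64\right)\right)^{2} = \left(91 - 0\right)^{2} = \left(91 + 0\right)^{2} = 91^{2} = 8281$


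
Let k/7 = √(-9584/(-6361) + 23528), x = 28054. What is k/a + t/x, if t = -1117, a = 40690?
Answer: -1117/28054 + 77*√1967062918/129414545 ≈ -0.013427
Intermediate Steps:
k = 154*√1967062918/6361 (k = 7*√(-9584/(-6361) + 23528) = 7*√(-9584*(-1/6361) + 23528) = 7*√(9584/6361 + 23528) = 7*√(149671192/6361) = 7*(22*√1967062918/6361) = 154*√1967062918/6361 ≈ 1073.8)
k/a + t/x = (154*√1967062918/6361)/40690 - 1117/28054 = (154*√1967062918/6361)*(1/40690) - 1117*1/28054 = 77*√1967062918/129414545 - 1117/28054 = -1117/28054 + 77*√1967062918/129414545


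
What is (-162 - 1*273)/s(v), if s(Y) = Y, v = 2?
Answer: -435/2 ≈ -217.50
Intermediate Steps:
(-162 - 1*273)/s(v) = (-162 - 1*273)/2 = (-162 - 273)*(½) = -435*½ = -435/2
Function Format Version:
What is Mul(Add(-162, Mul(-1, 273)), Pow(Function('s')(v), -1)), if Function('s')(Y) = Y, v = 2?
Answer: Rational(-435, 2) ≈ -217.50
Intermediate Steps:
Mul(Add(-162, Mul(-1, 273)), Pow(Function('s')(v), -1)) = Mul(Add(-162, Mul(-1, 273)), Pow(2, -1)) = Mul(Add(-162, -273), Rational(1, 2)) = Mul(-435, Rational(1, 2)) = Rational(-435, 2)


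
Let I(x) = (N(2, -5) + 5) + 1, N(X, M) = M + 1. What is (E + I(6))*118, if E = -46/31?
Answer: 1888/31 ≈ 60.903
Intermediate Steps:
N(X, M) = 1 + M
E = -46/31 (E = -46*1/31 = -46/31 ≈ -1.4839)
I(x) = 2 (I(x) = ((1 - 5) + 5) + 1 = (-4 + 5) + 1 = 1 + 1 = 2)
(E + I(6))*118 = (-46/31 + 2)*118 = (16/31)*118 = 1888/31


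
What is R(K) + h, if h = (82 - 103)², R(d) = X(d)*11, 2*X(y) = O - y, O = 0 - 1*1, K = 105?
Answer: -142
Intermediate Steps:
O = -1 (O = 0 - 1 = -1)
X(y) = -½ - y/2 (X(y) = (-1 - y)/2 = -½ - y/2)
R(d) = -11/2 - 11*d/2 (R(d) = (-½ - d/2)*11 = -11/2 - 11*d/2)
h = 441 (h = (-21)² = 441)
R(K) + h = (-11/2 - 11/2*105) + 441 = (-11/2 - 1155/2) + 441 = -583 + 441 = -142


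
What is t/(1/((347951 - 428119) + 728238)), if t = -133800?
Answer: -86711766000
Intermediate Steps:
t/(1/((347951 - 428119) + 728238)) = -133800/(1/((347951 - 428119) + 728238)) = -133800/(1/(-80168 + 728238)) = -133800/(1/648070) = -133800/1/648070 = -133800*648070 = -86711766000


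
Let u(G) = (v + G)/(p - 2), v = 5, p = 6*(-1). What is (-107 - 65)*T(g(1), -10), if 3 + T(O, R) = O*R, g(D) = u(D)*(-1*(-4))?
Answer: -4644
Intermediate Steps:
p = -6
u(G) = -5/8 - G/8 (u(G) = (5 + G)/(-6 - 2) = (5 + G)/(-8) = (5 + G)*(-1/8) = -5/8 - G/8)
g(D) = -5/2 - D/2 (g(D) = (-5/8 - D/8)*(-1*(-4)) = (-5/8 - D/8)*4 = -5/2 - D/2)
T(O, R) = -3 + O*R
(-107 - 65)*T(g(1), -10) = (-107 - 65)*(-3 + (-5/2 - 1/2*1)*(-10)) = -172*(-3 + (-5/2 - 1/2)*(-10)) = -172*(-3 - 3*(-10)) = -172*(-3 + 30) = -172*27 = -4644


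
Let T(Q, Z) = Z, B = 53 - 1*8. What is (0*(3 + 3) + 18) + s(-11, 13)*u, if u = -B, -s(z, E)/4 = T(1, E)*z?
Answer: -25722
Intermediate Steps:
B = 45 (B = 53 - 8 = 45)
s(z, E) = -4*E*z
u = -45 (u = -1*45 = -45)
(0*(3 + 3) + 18) + s(-11, 13)*u = (0*(3 + 3) + 18) - 4*13*(-11)*(-45) = (0*6 + 18) + 572*(-45) = (0 + 18) - 25740 = 18 - 25740 = -25722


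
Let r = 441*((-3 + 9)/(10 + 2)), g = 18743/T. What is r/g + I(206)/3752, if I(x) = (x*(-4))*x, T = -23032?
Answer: -2779531738/8790467 ≈ -316.20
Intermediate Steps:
g = -18743/23032 (g = 18743/(-23032) = 18743*(-1/23032) = -18743/23032 ≈ -0.81378)
I(x) = -4*x² (I(x) = (-4*x)*x = -4*x²)
r = 441/2 (r = 441*(6/12) = 441*(6*(1/12)) = 441*(½) = 441/2 ≈ 220.50)
r/g + I(206)/3752 = 441/(2*(-18743/23032)) - 4*206²/3752 = (441/2)*(-23032/18743) - 4*42436*(1/3752) = -5078556/18743 - 169744*1/3752 = -5078556/18743 - 21218/469 = -2779531738/8790467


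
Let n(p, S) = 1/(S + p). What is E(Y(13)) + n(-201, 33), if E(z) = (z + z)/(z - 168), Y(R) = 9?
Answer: -1061/8904 ≈ -0.11916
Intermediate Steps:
E(z) = 2*z/(-168 + z) (E(z) = (2*z)/(-168 + z) = 2*z/(-168 + z))
E(Y(13)) + n(-201, 33) = 2*9/(-168 + 9) + 1/(33 - 201) = 2*9/(-159) + 1/(-168) = 2*9*(-1/159) - 1/168 = -6/53 - 1/168 = -1061/8904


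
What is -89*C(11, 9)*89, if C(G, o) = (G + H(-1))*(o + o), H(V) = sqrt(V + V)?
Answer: -1568358 - 142578*I*sqrt(2) ≈ -1.5684e+6 - 2.0164e+5*I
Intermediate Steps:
H(V) = sqrt(2)*sqrt(V) (H(V) = sqrt(2*V) = sqrt(2)*sqrt(V))
C(G, o) = 2*o*(G + I*sqrt(2)) (C(G, o) = (G + sqrt(2)*sqrt(-1))*(o + o) = (G + sqrt(2)*I)*(2*o) = (G + I*sqrt(2))*(2*o) = 2*o*(G + I*sqrt(2)))
-89*C(11, 9)*89 = -178*9*(11 + I*sqrt(2))*89 = -89*(198 + 18*I*sqrt(2))*89 = (-17622 - 1602*I*sqrt(2))*89 = -1568358 - 142578*I*sqrt(2)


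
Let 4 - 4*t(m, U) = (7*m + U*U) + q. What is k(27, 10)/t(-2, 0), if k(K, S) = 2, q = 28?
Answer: -⅘ ≈ -0.80000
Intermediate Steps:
t(m, U) = -6 - 7*m/4 - U²/4 (t(m, U) = 1 - ((7*m + U*U) + 28)/4 = 1 - ((7*m + U²) + 28)/4 = 1 - ((U² + 7*m) + 28)/4 = 1 - (28 + U² + 7*m)/4 = 1 + (-7 - 7*m/4 - U²/4) = -6 - 7*m/4 - U²/4)
k(27, 10)/t(-2, 0) = 2/(-6 - 7/4*(-2) - ¼*0²) = 2/(-6 + 7/2 - ¼*0) = 2/(-6 + 7/2 + 0) = 2/(-5/2) = 2*(-⅖) = -⅘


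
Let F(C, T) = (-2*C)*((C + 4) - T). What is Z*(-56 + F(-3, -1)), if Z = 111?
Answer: -4884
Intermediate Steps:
F(C, T) = -2*C*(4 + C - T) (F(C, T) = (-2*C)*((4 + C) - T) = (-2*C)*(4 + C - T) = -2*C*(4 + C - T))
Z*(-56 + F(-3, -1)) = 111*(-56 + 2*(-3)*(-4 - 1 - 1*(-3))) = 111*(-56 + 2*(-3)*(-4 - 1 + 3)) = 111*(-56 + 2*(-3)*(-2)) = 111*(-56 + 12) = 111*(-44) = -4884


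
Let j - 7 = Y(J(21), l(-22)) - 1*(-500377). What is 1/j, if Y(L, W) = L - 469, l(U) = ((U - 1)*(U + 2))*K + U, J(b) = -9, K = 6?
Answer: 1/499906 ≈ 2.0004e-6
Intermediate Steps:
l(U) = U + 6*(-1 + U)*(2 + U) (l(U) = ((U - 1)*(U + 2))*6 + U = ((-1 + U)*(2 + U))*6 + U = 6*(-1 + U)*(2 + U) + U = U + 6*(-1 + U)*(2 + U))
Y(L, W) = -469 + L
j = 499906 (j = 7 + ((-469 - 9) - 1*(-500377)) = 7 + (-478 + 500377) = 7 + 499899 = 499906)
1/j = 1/499906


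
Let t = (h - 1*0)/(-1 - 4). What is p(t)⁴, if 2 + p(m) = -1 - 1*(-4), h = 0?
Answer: 1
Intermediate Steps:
t = 0 (t = (0 - 1*0)/(-1 - 4) = (0 + 0)/(-5) = 0*(-⅕) = 0)
p(m) = 1 (p(m) = -2 + (-1 - 1*(-4)) = -2 + (-1 + 4) = -2 + 3 = 1)
p(t)⁴ = 1⁴ = 1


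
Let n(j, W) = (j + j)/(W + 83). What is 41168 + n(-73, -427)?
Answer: 7080969/172 ≈ 41168.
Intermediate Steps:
n(j, W) = 2*j/(83 + W) (n(j, W) = (2*j)/(83 + W) = 2*j/(83 + W))
41168 + n(-73, -427) = 41168 + 2*(-73)/(83 - 427) = 41168 + 2*(-73)/(-344) = 41168 + 2*(-73)*(-1/344) = 41168 + 73/172 = 7080969/172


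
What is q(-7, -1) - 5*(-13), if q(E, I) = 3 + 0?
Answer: 68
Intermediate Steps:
q(E, I) = 3
q(-7, -1) - 5*(-13) = 3 - 5*(-13) = 3 + 65 = 68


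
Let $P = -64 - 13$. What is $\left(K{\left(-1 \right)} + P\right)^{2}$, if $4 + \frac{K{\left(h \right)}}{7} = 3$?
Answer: $7056$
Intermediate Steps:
$K{\left(h \right)} = -7$ ($K{\left(h \right)} = -28 + 7 \cdot 3 = -28 + 21 = -7$)
$P = -77$ ($P = -64 - 13 = -77$)
$\left(K{\left(-1 \right)} + P\right)^{2} = \left(-7 - 77\right)^{2} = \left(-84\right)^{2} = 7056$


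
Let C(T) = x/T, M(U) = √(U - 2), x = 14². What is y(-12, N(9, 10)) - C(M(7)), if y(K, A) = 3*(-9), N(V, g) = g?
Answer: -27 - 196*√5/5 ≈ -114.65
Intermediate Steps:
x = 196
M(U) = √(-2 + U)
C(T) = 196/T
y(K, A) = -27
y(-12, N(9, 10)) - C(M(7)) = -27 - 196/(√(-2 + 7)) = -27 - 196/(√5) = -27 - 196*√5/5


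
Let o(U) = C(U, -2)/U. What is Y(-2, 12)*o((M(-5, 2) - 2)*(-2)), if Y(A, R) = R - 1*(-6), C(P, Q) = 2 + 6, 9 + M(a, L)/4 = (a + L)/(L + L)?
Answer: 72/41 ≈ 1.7561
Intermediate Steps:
M(a, L) = -36 + 2*(L + a)/L (M(a, L) = -36 + 4*((a + L)/(L + L)) = -36 + 4*((L + a)/((2*L))) = -36 + 4*((L + a)*(1/(2*L))) = -36 + 4*((L + a)/(2*L)) = -36 + 2*(L + a)/L)
C(P, Q) = 8
Y(A, R) = 6 + R (Y(A, R) = R + 6 = 6 + R)
o(U) = 8/U
Y(-2, 12)*o((M(-5, 2) - 2)*(-2)) = (6 + 12)*(8/((((-34 + 2*(-5)/2) - 2)*(-2)))) = 18*(8/((((-34 + 2*(-5)*(1/2)) - 2)*(-2)))) = 18*(8/((((-34 - 5) - 2)*(-2)))) = 18*(8/(((-39 - 2)*(-2)))) = 18*(8/((-41*(-2)))) = 18*(8/82) = 18*(8*(1/82)) = 18*(4/41) = 72/41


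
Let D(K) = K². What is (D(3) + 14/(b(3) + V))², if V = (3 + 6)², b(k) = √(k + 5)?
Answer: 3613333889/42941809 - 3366216*√2/42941809 ≈ 84.034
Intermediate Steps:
b(k) = √(5 + k)
V = 81 (V = 9² = 81)
(D(3) + 14/(b(3) + V))² = (3² + 14/(√(5 + 3) + 81))² = (9 + 14/(√8 + 81))² = (9 + 14/(2*√2 + 81))² = (9 + 14/(81 + 2*√2))²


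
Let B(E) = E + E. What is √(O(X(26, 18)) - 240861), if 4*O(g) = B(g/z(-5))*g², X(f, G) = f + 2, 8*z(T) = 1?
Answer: I*√153053 ≈ 391.22*I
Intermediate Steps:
z(T) = ⅛ (z(T) = (⅛)*1 = ⅛)
B(E) = 2*E
X(f, G) = 2 + f
O(g) = 4*g³ (O(g) = ((2*(g/(⅛)))*g²)/4 = ((2*(g*8))*g²)/4 = ((2*(8*g))*g²)/4 = ((16*g)*g²)/4 = (16*g³)/4 = 4*g³)
√(O(X(26, 18)) - 240861) = √(4*(2 + 26)³ - 240861) = √(4*28³ - 240861) = √(4*21952 - 240861) = √(87808 - 240861) = √(-153053) = I*√153053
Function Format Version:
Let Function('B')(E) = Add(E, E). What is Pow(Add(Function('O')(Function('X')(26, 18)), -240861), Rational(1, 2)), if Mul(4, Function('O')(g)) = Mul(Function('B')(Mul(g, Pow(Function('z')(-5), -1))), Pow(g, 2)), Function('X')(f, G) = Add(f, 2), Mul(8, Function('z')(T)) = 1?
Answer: Mul(I, Pow(153053, Rational(1, 2))) ≈ Mul(391.22, I)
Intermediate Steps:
Function('z')(T) = Rational(1, 8) (Function('z')(T) = Mul(Rational(1, 8), 1) = Rational(1, 8))
Function('B')(E) = Mul(2, E)
Function('X')(f, G) = Add(2, f)
Function('O')(g) = Mul(4, Pow(g, 3)) (Function('O')(g) = Mul(Rational(1, 4), Mul(Mul(2, Mul(g, Pow(Rational(1, 8), -1))), Pow(g, 2))) = Mul(Rational(1, 4), Mul(Mul(2, Mul(g, 8)), Pow(g, 2))) = Mul(Rational(1, 4), Mul(Mul(2, Mul(8, g)), Pow(g, 2))) = Mul(Rational(1, 4), Mul(Mul(16, g), Pow(g, 2))) = Mul(Rational(1, 4), Mul(16, Pow(g, 3))) = Mul(4, Pow(g, 3)))
Pow(Add(Function('O')(Function('X')(26, 18)), -240861), Rational(1, 2)) = Pow(Add(Mul(4, Pow(Add(2, 26), 3)), -240861), Rational(1, 2)) = Pow(Add(Mul(4, Pow(28, 3)), -240861), Rational(1, 2)) = Pow(Add(Mul(4, 21952), -240861), Rational(1, 2)) = Pow(Add(87808, -240861), Rational(1, 2)) = Pow(-153053, Rational(1, 2)) = Mul(I, Pow(153053, Rational(1, 2)))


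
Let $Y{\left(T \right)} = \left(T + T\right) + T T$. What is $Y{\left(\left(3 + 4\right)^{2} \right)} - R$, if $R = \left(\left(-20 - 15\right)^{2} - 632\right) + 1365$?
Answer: $541$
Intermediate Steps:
$R = 1958$ ($R = \left(\left(-35\right)^{2} - 632\right) + 1365 = \left(1225 - 632\right) + 1365 = 593 + 1365 = 1958$)
$Y{\left(T \right)} = T^{2} + 2 T$ ($Y{\left(T \right)} = 2 T + T^{2} = T^{2} + 2 T$)
$Y{\left(\left(3 + 4\right)^{2} \right)} - R = \left(3 + 4\right)^{2} \left(2 + \left(3 + 4\right)^{2}\right) - 1958 = 7^{2} \left(2 + 7^{2}\right) - 1958 = 49 \left(2 + 49\right) - 1958 = 49 \cdot 51 - 1958 = 2499 - 1958 = 541$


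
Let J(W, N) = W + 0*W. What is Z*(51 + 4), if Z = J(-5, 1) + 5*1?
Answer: 0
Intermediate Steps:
J(W, N) = W (J(W, N) = W + 0 = W)
Z = 0 (Z = -5 + 5*1 = -5 + 5 = 0)
Z*(51 + 4) = 0*(51 + 4) = 0*55 = 0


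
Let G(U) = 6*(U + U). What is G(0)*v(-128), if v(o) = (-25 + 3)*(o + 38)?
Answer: 0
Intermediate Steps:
G(U) = 12*U (G(U) = 6*(2*U) = 12*U)
v(o) = -836 - 22*o (v(o) = -22*(38 + o) = -836 - 22*o)
G(0)*v(-128) = (12*0)*(-836 - 22*(-128)) = 0*(-836 + 2816) = 0*1980 = 0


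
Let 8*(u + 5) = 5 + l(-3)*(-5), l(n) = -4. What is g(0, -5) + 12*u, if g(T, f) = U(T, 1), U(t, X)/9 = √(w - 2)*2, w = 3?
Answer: -9/2 ≈ -4.5000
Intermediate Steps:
U(t, X) = 18 (U(t, X) = 9*(√(3 - 2)*2) = 9*(√1*2) = 9*(1*2) = 9*2 = 18)
g(T, f) = 18
u = -15/8 (u = -5 + (5 - 4*(-5))/8 = -5 + (5 + 20)/8 = -5 + (⅛)*25 = -5 + 25/8 = -15/8 ≈ -1.8750)
g(0, -5) + 12*u = 18 + 12*(-15/8) = 18 - 45/2 = -9/2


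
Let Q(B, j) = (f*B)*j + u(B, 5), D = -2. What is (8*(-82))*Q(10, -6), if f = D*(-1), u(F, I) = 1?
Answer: 78064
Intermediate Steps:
f = 2 (f = -2*(-1) = 2)
Q(B, j) = 1 + 2*B*j (Q(B, j) = (2*B)*j + 1 = 2*B*j + 1 = 1 + 2*B*j)
(8*(-82))*Q(10, -6) = (8*(-82))*(1 + 2*10*(-6)) = -656*(1 - 120) = -656*(-119) = 78064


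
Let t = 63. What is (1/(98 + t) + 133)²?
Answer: 458559396/25921 ≈ 17691.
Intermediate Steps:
(1/(98 + t) + 133)² = (1/(98 + 63) + 133)² = (1/161 + 133)² = (21414/161)² = 458559396/25921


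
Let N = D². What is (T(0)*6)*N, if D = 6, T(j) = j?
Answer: 0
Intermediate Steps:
N = 36 (N = 6² = 36)
(T(0)*6)*N = (0*6)*36 = 0*36 = 0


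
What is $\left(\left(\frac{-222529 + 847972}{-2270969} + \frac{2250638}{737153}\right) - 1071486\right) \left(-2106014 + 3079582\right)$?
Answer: $- \frac{1746306654807549763731712}{1674051611257} \approx -1.0432 \cdot 10^{12}$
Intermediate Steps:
$\left(\left(\frac{-222529 + 847972}{-2270969} + \frac{2250638}{737153}\right) - 1071486\right) \left(-2106014 + 3079582\right) = \left(\left(625443 \left(- \frac{1}{2270969}\right) + 2250638 \cdot \frac{1}{737153}\right) - 1071486\right) 973568 = \left(\left(- \frac{625443}{2270969} + \frac{2250638}{737153}\right) - 1071486\right) 973568 = \left(\frac{4650081944443}{1674051611257} - 1071486\right) 973568 = \left(- \frac{1793718214657373459}{1674051611257}\right) 973568 = - \frac{1746306654807549763731712}{1674051611257}$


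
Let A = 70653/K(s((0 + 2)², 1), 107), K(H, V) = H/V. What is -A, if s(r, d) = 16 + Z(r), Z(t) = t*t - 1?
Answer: -7559871/31 ≈ -2.4387e+5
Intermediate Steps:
Z(t) = -1 + t² (Z(t) = t² - 1 = -1 + t²)
s(r, d) = 15 + r² (s(r, d) = 16 + (-1 + r²) = 15 + r²)
A = 7559871/31 (A = 70653/(((15 + ((0 + 2)²)²)/107)) = 70653/(((15 + (2²)²)*(1/107))) = 70653/(((15 + 4²)*(1/107))) = 70653/(((15 + 16)*(1/107))) = 70653/((31*(1/107))) = 70653/(31/107) = 70653*(107/31) = 7559871/31 ≈ 2.4387e+5)
-A = -1*7559871/31 = -7559871/31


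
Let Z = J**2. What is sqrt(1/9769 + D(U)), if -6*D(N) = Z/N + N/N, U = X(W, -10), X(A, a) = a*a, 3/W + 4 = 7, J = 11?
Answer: I*sqrt(126509468286)/586140 ≈ 0.60682*I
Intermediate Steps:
W = 1 (W = 3/(-4 + 7) = 3/3 = 3*(1/3) = 1)
X(A, a) = a**2
Z = 121 (Z = 11**2 = 121)
U = 100 (U = (-10)**2 = 100)
D(N) = -1/6 - 121/(6*N) (D(N) = -(121/N + N/N)/6 = -(121/N + 1)/6 = -(1 + 121/N)/6 = -1/6 - 121/(6*N))
sqrt(1/9769 + D(U)) = sqrt(1/9769 + (1/6)*(-121 - 1*100)/100) = sqrt(1/9769 + (1/6)*(1/100)*(-121 - 100)) = sqrt(1/9769 + (1/6)*(1/100)*(-221)) = sqrt(1/9769 - 221/600) = sqrt(-2158349/5861400) = I*sqrt(126509468286)/586140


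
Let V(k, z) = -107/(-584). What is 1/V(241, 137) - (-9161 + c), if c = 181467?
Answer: -18436158/107 ≈ -1.7230e+5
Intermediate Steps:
V(k, z) = 107/584 (V(k, z) = -107*(-1/584) = 107/584)
1/V(241, 137) - (-9161 + c) = 1/(107/584) - (-9161 + 181467) = 584/107 - 1*172306 = 584/107 - 172306 = -18436158/107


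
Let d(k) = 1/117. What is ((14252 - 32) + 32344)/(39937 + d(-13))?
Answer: 2723994/2336315 ≈ 1.1659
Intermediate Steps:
d(k) = 1/117
((14252 - 32) + 32344)/(39937 + d(-13)) = ((14252 - 32) + 32344)/(39937 + 1/117) = (14220 + 32344)/(4672630/117) = 46564*(117/4672630) = 2723994/2336315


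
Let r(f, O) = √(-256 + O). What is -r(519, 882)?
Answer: -√626 ≈ -25.020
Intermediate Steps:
-r(519, 882) = -√(-256 + 882) = -√626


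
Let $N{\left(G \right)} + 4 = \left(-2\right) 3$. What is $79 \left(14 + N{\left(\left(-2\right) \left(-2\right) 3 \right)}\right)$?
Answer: $316$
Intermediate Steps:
$N{\left(G \right)} = -10$ ($N{\left(G \right)} = -4 - 6 = -10$)
$79 \left(14 + N{\left(\left(-2\right) \left(-2\right) 3 \right)}\right) = 79 \left(14 - 10\right) = 79 \cdot 4 = 316$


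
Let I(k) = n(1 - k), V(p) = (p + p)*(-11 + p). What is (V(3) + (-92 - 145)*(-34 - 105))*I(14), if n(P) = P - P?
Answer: 0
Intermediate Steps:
V(p) = 2*p*(-11 + p) (V(p) = (2*p)*(-11 + p) = 2*p*(-11 + p))
n(P) = 0
I(k) = 0
(V(3) + (-92 - 145)*(-34 - 105))*I(14) = (2*3*(-11 + 3) + (-92 - 145)*(-34 - 105))*0 = (2*3*(-8) - 237*(-139))*0 = (-48 + 32943)*0 = 32895*0 = 0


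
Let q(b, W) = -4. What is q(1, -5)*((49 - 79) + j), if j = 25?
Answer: 20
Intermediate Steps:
q(1, -5)*((49 - 79) + j) = -4*((49 - 79) + 25) = -4*(-30 + 25) = -4*(-5) = 20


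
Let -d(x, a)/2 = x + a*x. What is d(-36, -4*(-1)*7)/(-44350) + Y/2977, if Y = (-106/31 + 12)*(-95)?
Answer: -656709878/2046464225 ≈ -0.32090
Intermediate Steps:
d(x, a) = -2*x - 2*a*x (d(x, a) = -2*(x + a*x) = -2*x - 2*a*x)
Y = -25270/31 (Y = (-106*1/31 + 12)*(-95) = (-106/31 + 12)*(-95) = (266/31)*(-95) = -25270/31 ≈ -815.16)
d(-36, -4*(-1)*7)/(-44350) + Y/2977 = -2*(-36)*(1 - 4*(-1)*7)/(-44350) - 25270/31/2977 = -2*(-36)*(1 + 4*7)*(-1/44350) - 25270/31*1/2977 = -2*(-36)*(1 + 28)*(-1/44350) - 25270/92287 = -2*(-36)*29*(-1/44350) - 25270/92287 = 2088*(-1/44350) - 25270/92287 = -1044/22175 - 25270/92287 = -656709878/2046464225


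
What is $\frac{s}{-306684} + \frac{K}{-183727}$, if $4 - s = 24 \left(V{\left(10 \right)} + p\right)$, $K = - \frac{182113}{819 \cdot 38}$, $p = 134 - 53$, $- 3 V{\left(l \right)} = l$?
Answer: $\frac{157715839}{25868948742} \approx 0.0060967$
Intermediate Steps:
$V{\left(l \right)} = - \frac{l}{3}$
$p = 81$ ($p = 134 - 53 = 81$)
$K = - \frac{182113}{31122} \approx -5.8516$
$s = -1860$ ($s = 4 - 24 \left(\left(- \frac{1}{3}\right) 10 + 81\right) = 4 - 24 \left(- \frac{10}{3} + 81\right) = 4 - 24 \cdot \frac{233}{3} = 4 - 1864 = -1860$)
$\frac{s}{-306684} + \frac{K}{-183727} = - \frac{1860}{-306684} - \frac{182113}{31122 \left(-183727\right)} = \left(-1860\right) \left(- \frac{1}{306684}\right) - - \frac{677}{21256326} = \frac{155}{25557} + \frac{677}{21256326} = \frac{157715839}{25868948742}$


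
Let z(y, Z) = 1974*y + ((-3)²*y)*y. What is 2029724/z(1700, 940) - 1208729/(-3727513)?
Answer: 10765279166153/27365350313850 ≈ 0.39339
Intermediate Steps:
z(y, Z) = 9*y² + 1974*y (z(y, Z) = 1974*y + (9*y)*y = 1974*y + 9*y² = 9*y² + 1974*y)
2029724/z(1700, 940) - 1208729/(-3727513) = 2029724/((3*1700*(658 + 3*1700))) - 1208729/(-3727513) = 2029724/((3*1700*(658 + 5100))) - 1208729*(-1/3727513) = 2029724/((3*1700*5758)) + 1208729/3727513 = 2029724/29365800 + 1208729/3727513 = 2029724*(1/29365800) + 1208729/3727513 = 507431/7341450 + 1208729/3727513 = 10765279166153/27365350313850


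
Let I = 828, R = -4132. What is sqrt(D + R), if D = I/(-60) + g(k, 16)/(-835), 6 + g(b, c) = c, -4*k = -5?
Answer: I*sqrt(2890563755)/835 ≈ 64.388*I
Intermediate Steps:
k = 5/4 (k = -1/4*(-5) = 5/4 ≈ 1.2500)
g(b, c) = -6 + c
D = -11533/835 (D = 828/(-60) + (-6 + 16)/(-835) = 828*(-1/60) + 10*(-1/835) = -69/5 - 2/167 = -11533/835 ≈ -13.812)
sqrt(D + R) = sqrt(-11533/835 - 4132) = sqrt(-3461753/835) = I*sqrt(2890563755)/835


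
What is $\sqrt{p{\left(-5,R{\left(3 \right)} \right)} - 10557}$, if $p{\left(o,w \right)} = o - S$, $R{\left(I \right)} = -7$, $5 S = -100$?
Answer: $i \sqrt{10542} \approx 102.67 i$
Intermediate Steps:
$S = -20$ ($S = \frac{1}{5} \left(-100\right) = -20$)
$p{\left(o,w \right)} = 20 + o$ ($p{\left(o,w \right)} = o - -20 = o + 20 = 20 + o$)
$\sqrt{p{\left(-5,R{\left(3 \right)} \right)} - 10557} = \sqrt{\left(20 - 5\right) - 10557} = \sqrt{15 - 10557} = \sqrt{-10542} = i \sqrt{10542}$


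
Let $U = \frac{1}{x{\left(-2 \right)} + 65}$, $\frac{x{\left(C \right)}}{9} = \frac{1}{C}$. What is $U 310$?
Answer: $\frac{620}{121} \approx 5.124$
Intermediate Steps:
$x{\left(C \right)} = \frac{9}{C}$
$U = \frac{2}{121}$ ($U = \frac{1}{\frac{9}{-2} + 65} = \frac{1}{9 \left(- \frac{1}{2}\right) + 65} = \frac{1}{- \frac{9}{2} + 65} = \frac{1}{\frac{121}{2}} = \frac{2}{121} \approx 0.016529$)
$U 310 = \frac{2}{121} \cdot 310 = \frac{620}{121}$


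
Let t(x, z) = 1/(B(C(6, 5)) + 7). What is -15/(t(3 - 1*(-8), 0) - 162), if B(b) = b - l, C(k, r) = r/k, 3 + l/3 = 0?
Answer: 505/5452 ≈ 0.092627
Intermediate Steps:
l = -9 (l = -9 + 3*0 = -9 + 0 = -9)
B(b) = 9 + b (B(b) = b - 1*(-9) = b + 9 = 9 + b)
t(x, z) = 6/101 (t(x, z) = 1/((9 + 5/6) + 7) = 1/(59/6 + 7) = 1/(101/6) = 6/101)
-15/(t(3 - 1*(-8), 0) - 162) = -15/(6/101 - 162) = -15/(-16356/101) = -15*(-101/16356) = 505/5452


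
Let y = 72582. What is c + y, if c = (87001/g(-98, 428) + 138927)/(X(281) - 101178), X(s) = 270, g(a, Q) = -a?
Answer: 717748534841/9888984 ≈ 72581.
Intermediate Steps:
c = -13701847/9888984 (c = (87001/((-1*(-98))) + 138927)/(270 - 101178) = (87001/98 + 138927)/(-100908) = (87001*(1/98) + 138927)*(-1/100908) = (87001/98 + 138927)*(-1/100908) = (13701847/98)*(-1/100908) = -13701847/9888984 ≈ -1.3856)
c + y = -13701847/9888984 + 72582 = 717748534841/9888984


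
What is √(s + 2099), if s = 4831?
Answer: 3*√770 ≈ 83.247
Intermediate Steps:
√(s + 2099) = √(4831 + 2099) = √6930 = 3*√770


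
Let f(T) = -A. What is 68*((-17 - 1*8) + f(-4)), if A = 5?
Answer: -2040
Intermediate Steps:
f(T) = -5 (f(T) = -1*5 = -5)
68*((-17 - 1*8) + f(-4)) = 68*((-17 - 1*8) - 5) = 68*((-17 - 8) - 5) = 68*(-25 - 5) = 68*(-30) = -2040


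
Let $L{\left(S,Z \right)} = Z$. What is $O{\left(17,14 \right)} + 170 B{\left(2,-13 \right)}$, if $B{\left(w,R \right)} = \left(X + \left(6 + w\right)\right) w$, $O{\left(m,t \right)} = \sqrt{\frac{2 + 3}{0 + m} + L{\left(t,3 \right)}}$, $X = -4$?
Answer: $1360 + \frac{2 \sqrt{238}}{17} \approx 1361.8$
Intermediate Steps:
$O{\left(m,t \right)} = \sqrt{3 + \frac{5}{m}}$ ($O{\left(m,t \right)} = \sqrt{\frac{2 + 3}{0 + m} + 3} = \sqrt{\frac{5}{m} + 3} = \sqrt{3 + \frac{5}{m}}$)
$B{\left(w,R \right)} = w \left(2 + w\right)$ ($B{\left(w,R \right)} = \left(-4 + \left(6 + w\right)\right) w = \left(2 + w\right) w = w \left(2 + w\right)$)
$O{\left(17,14 \right)} + 170 B{\left(2,-13 \right)} = \sqrt{3 + \frac{5}{17}} + 170 \cdot 2 \left(2 + 2\right) = \sqrt{3 + 5 \cdot \frac{1}{17}} + 170 \cdot 2 \cdot 4 = \sqrt{3 + \frac{5}{17}} + 170 \cdot 8 = \sqrt{\frac{56}{17}} + 1360 = \frac{2 \sqrt{238}}{17} + 1360 = 1360 + \frac{2 \sqrt{238}}{17}$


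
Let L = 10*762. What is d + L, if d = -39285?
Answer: -31665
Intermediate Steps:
L = 7620
d + L = -39285 + 7620 = -31665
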